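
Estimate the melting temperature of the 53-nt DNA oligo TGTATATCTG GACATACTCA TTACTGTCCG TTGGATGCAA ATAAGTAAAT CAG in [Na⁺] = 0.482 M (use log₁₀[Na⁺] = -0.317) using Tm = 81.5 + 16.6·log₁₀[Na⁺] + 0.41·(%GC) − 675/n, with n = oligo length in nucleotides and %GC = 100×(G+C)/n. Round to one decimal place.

78.2°C

Length n = 53. G=10, T=17, A=17, C=9
G+C = 19, so %GC = 19/53 × 100 = 35.849%
Salt term: 16.6 × (-0.317) = -5.262
GC term: 0.41 × 35.849 = 14.698; length term: −675/53 = −12.736
Tm = 81.5 + (-5.262) + 14.698 − 12.736 = 78.2 → 78.2°C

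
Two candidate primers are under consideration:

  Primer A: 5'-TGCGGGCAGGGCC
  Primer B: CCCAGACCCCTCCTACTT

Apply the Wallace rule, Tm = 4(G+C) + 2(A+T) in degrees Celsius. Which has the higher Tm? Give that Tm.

Primer B, 58°C

Primer A: A+T=2, G+C=11 → Tm = 2(2)+4(11) = 48°C
Primer B: A+T=7, G+C=11 → Tm = 2(7)+4(11) = 58°C
48°C vs 58°C → primer B is higher.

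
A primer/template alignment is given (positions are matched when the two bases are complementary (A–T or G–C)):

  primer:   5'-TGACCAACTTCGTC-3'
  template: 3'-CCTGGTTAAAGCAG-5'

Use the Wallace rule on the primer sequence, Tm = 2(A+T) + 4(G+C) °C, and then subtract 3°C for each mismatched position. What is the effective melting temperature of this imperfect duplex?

Primer base counts: A=3, T=4, G=2, C=5 → A+T=7, G+C=7
Perfect-match Tm = 2(7) + 4(7) = 14 + 28 = 42°C
Mismatches (positions where the bases are not complementary): 2 (at positions 1, 8)
Effective Tm = 42 − 2×3 = 42 − 6 = 36°C

36°C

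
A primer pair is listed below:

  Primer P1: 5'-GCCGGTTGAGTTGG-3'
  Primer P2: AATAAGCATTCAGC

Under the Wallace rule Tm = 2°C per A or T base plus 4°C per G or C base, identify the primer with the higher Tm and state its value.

Primer P1, 46°C

Primer P1: A+T=5, G+C=9 → Tm = 2(5)+4(9) = 46°C
Primer P2: A+T=9, G+C=5 → Tm = 2(9)+4(5) = 38°C
46°C vs 38°C → primer P1 is higher.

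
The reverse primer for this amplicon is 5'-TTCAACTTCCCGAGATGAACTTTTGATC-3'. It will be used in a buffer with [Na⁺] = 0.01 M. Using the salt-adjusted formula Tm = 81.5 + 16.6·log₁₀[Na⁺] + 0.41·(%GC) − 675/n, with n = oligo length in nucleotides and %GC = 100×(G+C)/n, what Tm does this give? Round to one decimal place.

Length n = 28. Base counts: A=7, C=7, T=10, G=4
G+C = 11, so %GC = 11/28 × 100 = 39.286%
Salt term: 16.6 × (-2) = -33.2
GC term: 0.41 × 39.286 = 16.107; length term: −675/28 = −24.107
Tm = 81.5 + (-33.2) + 16.107 − 24.107 = 40.3 → 40.3°C

40.3°C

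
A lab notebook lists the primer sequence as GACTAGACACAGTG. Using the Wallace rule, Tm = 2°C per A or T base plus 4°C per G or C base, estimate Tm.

Scanning the sequence gives G=4, C=3, T=2, A=5.
A+T = 7, G+C = 7
Tm = 2×7 + 4×7 = 42°C

42°C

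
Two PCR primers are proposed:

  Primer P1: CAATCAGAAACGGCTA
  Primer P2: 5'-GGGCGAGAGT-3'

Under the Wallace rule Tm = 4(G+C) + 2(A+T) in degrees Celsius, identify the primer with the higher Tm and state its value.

Primer P1, 46°C

Primer P1: A+T=9, G+C=7 → Tm = 2(9)+4(7) = 46°C
Primer P2: A+T=3, G+C=7 → Tm = 2(3)+4(7) = 34°C
46°C vs 34°C → primer P1 is higher.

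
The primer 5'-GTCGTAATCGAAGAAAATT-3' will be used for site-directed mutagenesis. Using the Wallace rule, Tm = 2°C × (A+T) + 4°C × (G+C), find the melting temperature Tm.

50°C

Scanning the sequence gives G=4, T=5, A=8, C=2.
A+T = 13, G+C = 6
Tm = 4·6 + 2·13 = 24 + 26 = 50°C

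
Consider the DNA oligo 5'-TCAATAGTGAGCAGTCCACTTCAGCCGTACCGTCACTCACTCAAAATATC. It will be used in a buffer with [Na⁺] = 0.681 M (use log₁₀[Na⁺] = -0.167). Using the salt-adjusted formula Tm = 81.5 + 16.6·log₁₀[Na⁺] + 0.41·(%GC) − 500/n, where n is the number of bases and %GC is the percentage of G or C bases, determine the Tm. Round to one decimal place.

87.6°C

Length n = 50. Counting bases: C=16, G=7, T=12, A=15
G+C = 23, so %GC = 23/50 × 100 = 46%
Salt term: 16.6 × (-0.167) = -2.772
GC term: 0.41 × 46 = 18.86; length term: −500/50 = −10
Tm = 81.5 + (-2.772) + 18.86 − 10 = 87.588 → 87.6°C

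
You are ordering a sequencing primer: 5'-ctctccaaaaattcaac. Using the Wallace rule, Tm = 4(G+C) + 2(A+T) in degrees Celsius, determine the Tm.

46°C

Counting bases: A=7, C=6, G=0, T=4
AT pairs contribute 11, GC pairs contribute 6.
Tm = 2(11) + 4(6) = 22 + 24 = 46°C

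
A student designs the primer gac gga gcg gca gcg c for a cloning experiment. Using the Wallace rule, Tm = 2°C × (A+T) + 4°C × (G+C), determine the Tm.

Base counts: C=5, G=8, A=3, T=0
A+T = 3, G+C = 13
Tm = 2×3 + 4×13 = 58°C

58°C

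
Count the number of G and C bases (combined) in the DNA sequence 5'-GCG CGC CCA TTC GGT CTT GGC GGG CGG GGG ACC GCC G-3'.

30

Counting bases: A=2, C=13, G=17, T=5
Total G or C: 17 + 13 = 30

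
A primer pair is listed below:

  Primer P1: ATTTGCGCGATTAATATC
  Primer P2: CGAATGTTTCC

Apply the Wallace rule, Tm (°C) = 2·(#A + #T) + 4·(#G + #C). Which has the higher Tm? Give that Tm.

Primer P1, 48°C

Primer P1: A+T=12, G+C=6 → Tm = 2(12)+4(6) = 48°C
Primer P2: A+T=6, G+C=5 → Tm = 2(6)+4(5) = 32°C
48°C vs 32°C → primer P1 is higher.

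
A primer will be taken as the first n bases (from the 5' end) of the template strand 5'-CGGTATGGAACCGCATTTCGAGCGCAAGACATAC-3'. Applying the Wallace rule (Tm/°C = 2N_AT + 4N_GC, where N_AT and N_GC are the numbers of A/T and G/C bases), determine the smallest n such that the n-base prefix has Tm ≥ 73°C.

n = 24

First 23 bases: CGGTATGGAACCGCATTTCGAGC → Tm = 72°C (< 73°C)
First 24 bases: CGGTATGGAACCGCATTTCGAGCG → Tm = 76°C (≥ 73°C)
Since every base adds ≥2°C, Tm only increases with n, so the threshold is first crossed at n = 24.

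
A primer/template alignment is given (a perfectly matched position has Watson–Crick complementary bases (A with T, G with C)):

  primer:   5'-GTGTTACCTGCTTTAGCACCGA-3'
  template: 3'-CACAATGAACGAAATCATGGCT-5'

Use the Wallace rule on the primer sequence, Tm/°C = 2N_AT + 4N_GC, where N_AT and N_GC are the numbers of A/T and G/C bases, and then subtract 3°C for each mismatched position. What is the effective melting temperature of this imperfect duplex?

60°C

Primer base counts: A=4, T=7, G=5, C=6 → A+T=11, G+C=11
Perfect-match Tm = 2(11) + 4(11) = 22 + 44 = 66°C
Mismatches (positions where the bases are not complementary): 2 (at positions 8, 17)
Effective Tm = 66 − 2×3 = 66 − 6 = 60°C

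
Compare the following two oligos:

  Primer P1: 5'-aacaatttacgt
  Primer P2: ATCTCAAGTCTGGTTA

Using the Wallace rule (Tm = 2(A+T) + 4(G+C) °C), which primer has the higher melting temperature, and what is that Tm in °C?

Primer P2, 44°C

Primer P1: A+T=9, G+C=3 → Tm = 2(9)+4(3) = 30°C
Primer P2: A+T=10, G+C=6 → Tm = 2(10)+4(6) = 44°C
30°C vs 44°C → primer P2 is higher.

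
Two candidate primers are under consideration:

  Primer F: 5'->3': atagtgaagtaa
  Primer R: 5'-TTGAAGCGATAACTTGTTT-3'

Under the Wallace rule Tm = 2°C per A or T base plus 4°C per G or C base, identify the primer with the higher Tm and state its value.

Primer R, 50°C

Primer F: A+T=9, G+C=3 → Tm = 2(9)+4(3) = 30°C
Primer R: A+T=13, G+C=6 → Tm = 2(13)+4(6) = 50°C
30°C vs 50°C → primer R is higher.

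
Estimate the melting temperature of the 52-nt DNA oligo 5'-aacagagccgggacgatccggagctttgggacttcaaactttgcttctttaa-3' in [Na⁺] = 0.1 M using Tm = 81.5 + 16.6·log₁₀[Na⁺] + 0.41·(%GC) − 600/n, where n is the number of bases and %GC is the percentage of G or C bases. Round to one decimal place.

73.1°C

Length n = 52. Counting bases: G=13, T=14, A=13, C=12
G+C = 25, so %GC = 25/52 × 100 = 48.077%
Salt term: 16.6 × (-1) = -16.6
GC term: 0.41 × 48.077 = 19.712; length term: −600/52 = −11.538
Tm = 81.5 + (-16.6) + 19.712 − 11.538 = 73.074 → 73.1°C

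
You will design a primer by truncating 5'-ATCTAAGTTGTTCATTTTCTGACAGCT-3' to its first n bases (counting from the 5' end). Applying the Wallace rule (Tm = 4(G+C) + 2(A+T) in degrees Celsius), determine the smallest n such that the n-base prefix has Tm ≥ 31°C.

First 12 bases: ATCTAAGTTGTT → Tm = 30°C (< 31°C)
First 13 bases: ATCTAAGTTGTTC → Tm = 34°C (≥ 31°C)
Since every base adds ≥2°C, Tm only increases with n, so the threshold is first crossed at n = 13.

n = 13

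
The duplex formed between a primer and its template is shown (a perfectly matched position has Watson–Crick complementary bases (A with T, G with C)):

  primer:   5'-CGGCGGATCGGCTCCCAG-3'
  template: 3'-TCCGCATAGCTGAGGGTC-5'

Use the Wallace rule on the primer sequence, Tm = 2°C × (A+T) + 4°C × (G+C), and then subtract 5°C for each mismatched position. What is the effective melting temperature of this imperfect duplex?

49°C

Primer base counts: A=2, T=2, G=7, C=7 → A+T=4, G+C=14
Perfect-match Tm = 2(4) + 4(14) = 8 + 56 = 64°C
Mismatches (positions where the bases are not complementary): 3 (at positions 1, 6, 11)
Effective Tm = 64 − 3×5 = 64 − 15 = 49°C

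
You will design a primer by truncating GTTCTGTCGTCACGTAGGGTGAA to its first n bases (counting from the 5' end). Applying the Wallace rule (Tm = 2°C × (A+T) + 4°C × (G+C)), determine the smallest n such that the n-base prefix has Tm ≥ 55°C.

n = 18

First 17 bases: GTTCTGTCGTCACGTAG → Tm = 52°C (< 55°C)
First 18 bases: GTTCTGTCGTCACGTAGG → Tm = 56°C (≥ 55°C)
Each additional base adds 2°C (A/T) or 4°C (G/C), so Tm is non-decreasing in n; n = 18 is the first length to reach 55°C.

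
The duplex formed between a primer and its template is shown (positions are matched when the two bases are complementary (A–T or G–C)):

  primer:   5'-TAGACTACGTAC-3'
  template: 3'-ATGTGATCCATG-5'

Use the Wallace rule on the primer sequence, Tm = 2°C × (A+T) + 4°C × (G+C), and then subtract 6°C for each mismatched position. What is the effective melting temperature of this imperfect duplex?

22°C

Primer base counts: A=4, T=3, G=2, C=3 → A+T=7, G+C=5
Perfect-match Tm = 2(7) + 4(5) = 14 + 20 = 34°C
Mismatches (positions where the bases are not complementary): 2 (at positions 3, 8)
Effective Tm = 34 − 2×6 = 34 − 12 = 22°C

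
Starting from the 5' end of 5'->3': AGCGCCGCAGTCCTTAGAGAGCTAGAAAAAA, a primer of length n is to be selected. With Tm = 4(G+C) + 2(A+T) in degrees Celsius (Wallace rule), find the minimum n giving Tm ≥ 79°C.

First 24 bases: AGCGCCGCAGTCCTTAGAGAGCTA → Tm = 76°C (< 79°C)
First 25 bases: AGCGCCGCAGTCCTTAGAGAGCTAG → Tm = 80°C (≥ 79°C)
Since every base adds ≥2°C, Tm only increases with n, so the threshold is first crossed at n = 25.

n = 25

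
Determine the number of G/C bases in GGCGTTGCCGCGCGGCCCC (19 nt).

C=9, T=2, A=0, G=8
Total G or C: 8 + 9 = 17

17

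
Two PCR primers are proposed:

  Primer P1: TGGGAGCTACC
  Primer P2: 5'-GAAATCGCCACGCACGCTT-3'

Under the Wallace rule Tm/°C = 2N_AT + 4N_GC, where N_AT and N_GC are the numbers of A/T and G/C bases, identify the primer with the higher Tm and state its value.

Primer P2, 60°C

Primer P1: A+T=4, G+C=7 → Tm = 2(4)+4(7) = 36°C
Primer P2: A+T=8, G+C=11 → Tm = 2(8)+4(11) = 60°C
36°C vs 60°C → primer P2 is higher.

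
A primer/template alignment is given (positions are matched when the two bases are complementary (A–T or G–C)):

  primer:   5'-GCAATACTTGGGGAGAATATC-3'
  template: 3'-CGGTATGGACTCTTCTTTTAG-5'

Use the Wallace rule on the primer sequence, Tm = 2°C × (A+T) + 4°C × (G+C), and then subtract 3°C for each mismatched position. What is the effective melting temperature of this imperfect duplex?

Primer base counts: A=7, T=5, G=6, C=3 → A+T=12, G+C=9
Perfect-match Tm = 2(12) + 4(9) = 24 + 36 = 60°C
Mismatches (positions where the bases are not complementary): 5 (at positions 3, 8, 11, 13, 18)
Effective Tm = 60 − 5×3 = 60 − 15 = 45°C

45°C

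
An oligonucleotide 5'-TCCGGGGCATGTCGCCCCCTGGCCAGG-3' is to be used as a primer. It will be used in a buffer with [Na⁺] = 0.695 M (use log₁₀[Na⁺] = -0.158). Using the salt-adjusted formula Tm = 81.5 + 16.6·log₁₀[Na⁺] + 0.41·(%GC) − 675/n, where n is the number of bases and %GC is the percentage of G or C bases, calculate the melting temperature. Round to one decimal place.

85.8°C

Length n = 27. C=11, A=2, T=4, G=10
G+C = 21, so %GC = 21/27 × 100 = 77.778%
Salt term: 16.6 × (-0.158) = -2.623
GC term: 0.41 × 77.778 = 31.889; length term: −675/27 = −25
Tm = 81.5 + (-2.623) + 31.889 − 25 = 85.766 → 85.8°C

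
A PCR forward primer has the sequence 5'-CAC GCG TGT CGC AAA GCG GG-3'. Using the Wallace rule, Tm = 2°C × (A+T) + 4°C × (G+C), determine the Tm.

68°C

Counting bases: A=4, T=2, C=6, G=8
AT pairs contribute 6, GC pairs contribute 14.
Tm = 2×6 + 4×14 = 68°C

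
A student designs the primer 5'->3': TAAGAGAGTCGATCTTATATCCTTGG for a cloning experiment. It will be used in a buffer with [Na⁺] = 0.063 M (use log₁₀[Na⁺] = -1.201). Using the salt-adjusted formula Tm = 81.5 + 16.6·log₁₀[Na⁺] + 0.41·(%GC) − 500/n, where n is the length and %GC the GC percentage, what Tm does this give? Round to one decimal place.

58.1°C

Length n = 26. Counting bases: C=4, G=6, A=7, T=9
G+C = 10, so %GC = 10/26 × 100 = 38.462%
Salt term: 16.6 × (-1.201) = -19.937
GC term: 0.41 × 38.462 = 15.769; length term: −500/26 = −19.231
Tm = 81.5 + (-19.937) + 15.769 − 19.231 = 58.101 → 58.1°C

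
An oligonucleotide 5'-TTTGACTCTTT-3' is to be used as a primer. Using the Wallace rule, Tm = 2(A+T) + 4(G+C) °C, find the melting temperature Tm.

28°C

Counting bases: C=2, A=1, T=7, G=1
A+T = 8, G+C = 3
Tm = 2(8) + 4(3) = 16 + 12 = 28°C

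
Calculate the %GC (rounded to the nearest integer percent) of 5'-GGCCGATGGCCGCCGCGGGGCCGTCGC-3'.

Counting bases: G=13, T=2, A=1, C=11
G+C = 13 + 11 = 24 out of 27 bases
%GC = 24/27 × 100 = 88.89% ≈ 89%

89%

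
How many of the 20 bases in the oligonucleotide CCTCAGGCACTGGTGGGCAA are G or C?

13

Base counts: T=3, G=7, C=6, A=4
G+C = 7 + 6 = 13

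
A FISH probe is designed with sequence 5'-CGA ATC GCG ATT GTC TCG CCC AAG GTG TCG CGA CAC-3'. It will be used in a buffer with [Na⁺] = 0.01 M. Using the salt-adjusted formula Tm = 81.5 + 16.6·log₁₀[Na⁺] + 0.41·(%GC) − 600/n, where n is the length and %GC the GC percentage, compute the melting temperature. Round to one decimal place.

56.7°C

Length n = 36. A=7, C=12, T=7, G=10
G+C = 22, so %GC = 22/36 × 100 = 61.111%
Salt term: 16.6 × (-2) = -33.2
GC term: 0.41 × 61.111 = 25.056; length term: −600/36 = −16.667
Tm = 81.5 + (-33.2) + 25.056 − 16.667 = 56.689 → 56.7°C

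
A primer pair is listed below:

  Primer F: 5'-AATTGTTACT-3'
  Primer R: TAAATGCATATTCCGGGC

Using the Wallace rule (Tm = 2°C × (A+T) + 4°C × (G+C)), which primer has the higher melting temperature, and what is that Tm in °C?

Primer F: A+T=8, G+C=2 → Tm = 2(8)+4(2) = 24°C
Primer R: A+T=10, G+C=8 → Tm = 2(10)+4(8) = 52°C
24°C vs 52°C → primer R is higher.

Primer R, 52°C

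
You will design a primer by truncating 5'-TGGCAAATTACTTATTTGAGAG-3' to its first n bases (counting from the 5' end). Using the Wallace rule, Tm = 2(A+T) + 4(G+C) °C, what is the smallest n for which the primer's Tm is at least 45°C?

n = 18

First 17 bases: TGGCAAATTACTTATTT → Tm = 42°C (< 45°C)
First 18 bases: TGGCAAATTACTTATTTG → Tm = 46°C (≥ 45°C)
Since every base adds ≥2°C, Tm only increases with n, so the threshold is first crossed at n = 18.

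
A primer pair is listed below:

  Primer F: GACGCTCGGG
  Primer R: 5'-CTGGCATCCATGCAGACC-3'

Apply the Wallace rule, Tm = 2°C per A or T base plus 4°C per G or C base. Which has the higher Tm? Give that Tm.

Primer F: A+T=2, G+C=8 → Tm = 2(2)+4(8) = 36°C
Primer R: A+T=7, G+C=11 → Tm = 2(7)+4(11) = 58°C
36°C vs 58°C → primer R is higher.

Primer R, 58°C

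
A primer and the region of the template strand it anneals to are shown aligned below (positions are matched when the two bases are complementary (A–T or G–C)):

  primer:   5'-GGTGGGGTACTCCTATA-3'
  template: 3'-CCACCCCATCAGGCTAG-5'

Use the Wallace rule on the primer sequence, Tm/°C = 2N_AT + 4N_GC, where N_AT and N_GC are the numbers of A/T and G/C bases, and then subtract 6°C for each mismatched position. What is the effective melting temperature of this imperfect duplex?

Primer base counts: A=3, T=5, G=6, C=3 → A+T=8, G+C=9
Perfect-match Tm = 2(8) + 4(9) = 16 + 36 = 52°C
Mismatches (positions where the bases are not complementary): 3 (at positions 10, 14, 17)
Effective Tm = 52 − 3×6 = 52 − 18 = 34°C

34°C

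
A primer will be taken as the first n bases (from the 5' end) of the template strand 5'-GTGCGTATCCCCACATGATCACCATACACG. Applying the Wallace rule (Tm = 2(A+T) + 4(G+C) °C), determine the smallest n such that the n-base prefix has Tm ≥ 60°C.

First 19 bases: GTGCGTATCCCCACATGAT → Tm = 58°C (< 60°C)
First 20 bases: GTGCGTATCCCCACATGATC → Tm = 62°C (≥ 60°C)
Each additional base adds 2°C (A/T) or 4°C (G/C), so Tm is non-decreasing in n; n = 20 is the first length to reach 60°C.

n = 20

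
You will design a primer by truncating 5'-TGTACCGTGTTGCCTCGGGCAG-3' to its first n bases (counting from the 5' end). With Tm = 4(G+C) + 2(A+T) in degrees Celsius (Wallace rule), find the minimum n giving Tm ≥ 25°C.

n = 9

First 8 bases: TGTACCGT → Tm = 24°C (< 25°C)
First 9 bases: TGTACCGTG → Tm = 28°C (≥ 25°C)
Since every base adds ≥2°C, Tm only increases with n, so the threshold is first crossed at n = 9.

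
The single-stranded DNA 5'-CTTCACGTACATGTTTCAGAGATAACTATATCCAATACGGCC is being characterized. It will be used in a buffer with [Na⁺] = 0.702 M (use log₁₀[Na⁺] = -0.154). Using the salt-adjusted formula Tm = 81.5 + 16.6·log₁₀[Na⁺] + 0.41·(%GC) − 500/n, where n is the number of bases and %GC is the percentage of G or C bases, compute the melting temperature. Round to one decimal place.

Length n = 42. Base counts: G=6, A=13, T=12, C=11
G+C = 17, so %GC = 17/42 × 100 = 40.476%
Salt term: 16.6 × (-0.154) = -2.556
GC term: 0.41 × 40.476 = 16.595; length term: −500/42 = −11.905
Tm = 81.5 + (-2.556) + 16.595 − 11.905 = 83.634 → 83.6°C

83.6°C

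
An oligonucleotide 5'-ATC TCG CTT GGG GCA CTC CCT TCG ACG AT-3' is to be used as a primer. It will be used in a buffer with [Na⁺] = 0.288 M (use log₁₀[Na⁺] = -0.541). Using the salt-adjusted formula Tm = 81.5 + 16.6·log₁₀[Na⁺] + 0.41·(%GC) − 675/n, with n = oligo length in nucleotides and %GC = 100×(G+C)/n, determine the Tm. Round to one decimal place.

Length n = 29. Counting bases: A=4, G=7, C=10, T=8
G+C = 17, so %GC = 17/29 × 100 = 58.621%
Salt term: 16.6 × (-0.541) = -8.981
GC term: 0.41 × 58.621 = 24.035; length term: −675/29 = −23.276
Tm = 81.5 + (-8.981) + 24.035 − 23.276 = 73.278 → 73.3°C

73.3°C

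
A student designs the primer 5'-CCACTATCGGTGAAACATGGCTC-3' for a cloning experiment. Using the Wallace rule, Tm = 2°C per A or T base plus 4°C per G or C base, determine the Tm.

70°C

Counting bases: T=5, C=7, G=5, A=6
A+T = 11, G+C = 12
Tm = 2×11 + 4×12 = 70°C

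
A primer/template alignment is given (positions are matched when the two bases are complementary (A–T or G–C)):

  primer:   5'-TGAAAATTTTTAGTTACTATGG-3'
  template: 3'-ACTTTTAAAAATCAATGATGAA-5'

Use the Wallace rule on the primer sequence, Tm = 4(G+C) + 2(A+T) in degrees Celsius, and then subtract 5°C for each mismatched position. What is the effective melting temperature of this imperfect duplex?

Primer base counts: A=7, T=10, G=4, C=1 → A+T=17, G+C=5
Perfect-match Tm = 2(17) + 4(5) = 34 + 20 = 54°C
Mismatches (positions where the bases are not complementary): 3 (at positions 20, 21, 22)
Effective Tm = 54 − 3×5 = 54 − 15 = 39°C

39°C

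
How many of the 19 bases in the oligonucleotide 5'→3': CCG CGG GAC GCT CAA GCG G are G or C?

15

Counting bases: G=8, A=3, C=7, T=1
Total G or C: 8 + 7 = 15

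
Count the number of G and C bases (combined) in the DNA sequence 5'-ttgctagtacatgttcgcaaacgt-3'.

Base counts: G=5, C=5, A=6, T=8
G+C = 5 + 5 = 10

10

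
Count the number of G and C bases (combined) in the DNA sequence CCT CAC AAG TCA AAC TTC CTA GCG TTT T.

Counting bases: G=3, A=7, T=9, C=9
Total G or C: 3 + 9 = 12

12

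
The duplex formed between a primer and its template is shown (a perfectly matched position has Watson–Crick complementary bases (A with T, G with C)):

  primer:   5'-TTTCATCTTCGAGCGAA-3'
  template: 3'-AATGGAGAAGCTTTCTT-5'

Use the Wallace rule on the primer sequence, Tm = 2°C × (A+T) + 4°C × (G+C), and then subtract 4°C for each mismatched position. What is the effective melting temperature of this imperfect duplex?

Primer base counts: A=4, T=6, G=3, C=4 → A+T=10, G+C=7
Perfect-match Tm = 2(10) + 4(7) = 20 + 28 = 48°C
Mismatches (positions where the bases are not complementary): 4 (at positions 3, 5, 13, 14)
Effective Tm = 48 − 4×4 = 48 − 16 = 32°C

32°C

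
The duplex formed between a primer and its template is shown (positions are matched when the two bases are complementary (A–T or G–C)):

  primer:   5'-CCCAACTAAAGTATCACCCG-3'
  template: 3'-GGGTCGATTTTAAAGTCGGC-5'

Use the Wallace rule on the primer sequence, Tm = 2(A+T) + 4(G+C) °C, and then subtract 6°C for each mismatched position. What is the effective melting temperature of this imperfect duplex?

Primer base counts: A=7, T=3, G=2, C=8 → A+T=10, G+C=10
Perfect-match Tm = 2(10) + 4(10) = 20 + 40 = 60°C
Mismatches (positions where the bases are not complementary): 4 (at positions 5, 11, 13, 17)
Effective Tm = 60 − 4×6 = 60 − 24 = 36°C

36°C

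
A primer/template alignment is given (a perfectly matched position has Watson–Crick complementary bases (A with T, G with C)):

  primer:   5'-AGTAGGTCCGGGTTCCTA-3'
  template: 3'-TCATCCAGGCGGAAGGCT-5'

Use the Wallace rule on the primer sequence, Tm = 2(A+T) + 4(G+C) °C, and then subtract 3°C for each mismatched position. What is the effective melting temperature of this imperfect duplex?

Primer base counts: A=3, T=5, G=6, C=4 → A+T=8, G+C=10
Perfect-match Tm = 2(8) + 4(10) = 16 + 40 = 56°C
Mismatches (positions where the bases are not complementary): 3 (at positions 11, 12, 17)
Effective Tm = 56 − 3×3 = 56 − 9 = 47°C

47°C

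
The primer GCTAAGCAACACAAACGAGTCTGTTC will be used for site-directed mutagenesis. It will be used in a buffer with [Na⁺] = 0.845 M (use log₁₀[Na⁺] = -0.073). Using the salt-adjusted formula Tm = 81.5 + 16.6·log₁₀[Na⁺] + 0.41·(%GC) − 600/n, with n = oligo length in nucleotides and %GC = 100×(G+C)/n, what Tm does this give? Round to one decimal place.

Length n = 26. Base counts: A=9, G=5, C=7, T=5
G+C = 12, so %GC = 12/26 × 100 = 46.154%
Salt term: 16.6 × (-0.073) = -1.212
GC term: 0.41 × 46.154 = 18.923; length term: −600/26 = −23.077
Tm = 81.5 + (-1.212) + 18.923 − 23.077 = 76.134 → 76.1°C

76.1°C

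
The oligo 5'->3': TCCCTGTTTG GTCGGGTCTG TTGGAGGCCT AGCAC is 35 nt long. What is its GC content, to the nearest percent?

60%

Scanning the sequence gives G=12, T=11, A=3, C=9.
G+C = 12 + 9 = 21 out of 35 bases
%GC = 21/35 × 100 = 60% ≈ 60%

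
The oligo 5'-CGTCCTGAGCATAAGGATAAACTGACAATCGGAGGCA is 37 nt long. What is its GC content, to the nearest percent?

49%

Base counts: A=13, C=8, G=10, T=6
G+C = 10 + 8 = 18 out of 37 bases
%GC = 18/37 × 100 = 48.65% ≈ 49%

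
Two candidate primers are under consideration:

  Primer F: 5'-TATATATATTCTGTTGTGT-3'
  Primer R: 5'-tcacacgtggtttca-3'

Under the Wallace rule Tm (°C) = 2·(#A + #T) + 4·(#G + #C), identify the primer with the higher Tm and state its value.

Primer F, 46°C

Primer F: A+T=15, G+C=4 → Tm = 2(15)+4(4) = 46°C
Primer R: A+T=8, G+C=7 → Tm = 2(8)+4(7) = 44°C
46°C vs 44°C → primer F is higher.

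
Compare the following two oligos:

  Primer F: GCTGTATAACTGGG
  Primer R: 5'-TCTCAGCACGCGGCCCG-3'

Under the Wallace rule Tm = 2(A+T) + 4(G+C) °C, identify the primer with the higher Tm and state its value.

Primer F: A+T=7, G+C=7 → Tm = 2(7)+4(7) = 42°C
Primer R: A+T=4, G+C=13 → Tm = 2(4)+4(13) = 60°C
42°C vs 60°C → primer R is higher.

Primer R, 60°C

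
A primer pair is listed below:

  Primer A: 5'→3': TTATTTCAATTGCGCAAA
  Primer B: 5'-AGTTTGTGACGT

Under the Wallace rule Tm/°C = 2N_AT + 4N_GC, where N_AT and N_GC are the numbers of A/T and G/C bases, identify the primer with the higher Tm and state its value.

Primer A, 46°C

Primer A: A+T=13, G+C=5 → Tm = 2(13)+4(5) = 46°C
Primer B: A+T=7, G+C=5 → Tm = 2(7)+4(5) = 34°C
46°C vs 34°C → primer A is higher.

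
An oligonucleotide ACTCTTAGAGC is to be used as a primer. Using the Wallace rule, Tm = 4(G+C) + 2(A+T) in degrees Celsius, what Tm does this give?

C=3, A=3, T=3, G=2
So N_AT = 6 and N_GC = 5.
Tm = 2(6) + 4(5) = 12 + 20 = 32°C

32°C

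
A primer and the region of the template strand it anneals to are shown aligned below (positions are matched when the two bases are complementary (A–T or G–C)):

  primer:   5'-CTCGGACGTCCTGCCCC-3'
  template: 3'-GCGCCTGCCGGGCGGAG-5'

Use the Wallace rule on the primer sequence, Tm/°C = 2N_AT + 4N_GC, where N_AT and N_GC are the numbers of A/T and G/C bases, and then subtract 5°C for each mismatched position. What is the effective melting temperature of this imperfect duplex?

40°C

Primer base counts: A=1, T=3, G=4, C=9 → A+T=4, G+C=13
Perfect-match Tm = 2(4) + 4(13) = 8 + 52 = 60°C
Mismatches (positions where the bases are not complementary): 4 (at positions 2, 9, 12, 16)
Effective Tm = 60 − 4×5 = 60 − 20 = 40°C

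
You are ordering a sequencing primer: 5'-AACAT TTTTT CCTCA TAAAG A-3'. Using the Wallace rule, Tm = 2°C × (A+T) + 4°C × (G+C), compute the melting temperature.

Counting bases: C=4, G=1, A=8, T=8
A+T = 16, G+C = 5
Tm = 4·5 + 2·16 = 20 + 32 = 52°C

52°C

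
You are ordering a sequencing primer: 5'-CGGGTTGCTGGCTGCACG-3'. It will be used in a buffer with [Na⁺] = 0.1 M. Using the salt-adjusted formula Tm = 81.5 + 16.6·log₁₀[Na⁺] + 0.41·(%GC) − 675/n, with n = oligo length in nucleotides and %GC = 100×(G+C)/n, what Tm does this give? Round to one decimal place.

57.0°C

Length n = 18. Scanning the sequence gives G=8, T=4, C=5, A=1.
G+C = 13, so %GC = 13/18 × 100 = 72.222%
Salt term: 16.6 × (-1) = -16.6
GC term: 0.41 × 72.222 = 29.611; length term: −675/18 = −37.5
Tm = 81.5 + (-16.6) + 29.611 − 37.5 = 57.011 → 57.0°C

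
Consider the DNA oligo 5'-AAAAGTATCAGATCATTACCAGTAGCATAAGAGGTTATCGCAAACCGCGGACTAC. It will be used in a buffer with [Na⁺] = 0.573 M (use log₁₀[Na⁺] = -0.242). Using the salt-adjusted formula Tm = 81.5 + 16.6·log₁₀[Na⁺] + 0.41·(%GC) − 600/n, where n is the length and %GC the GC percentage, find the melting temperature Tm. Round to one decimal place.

Length n = 55. G=11, A=21, T=11, C=12
G+C = 23, so %GC = 23/55 × 100 = 41.818%
Salt term: 16.6 × (-0.242) = -4.017
GC term: 0.41 × 41.818 = 17.145; length term: −600/55 = −10.909
Tm = 81.5 + (-4.017) + 17.145 − 10.909 = 83.719 → 83.7°C

83.7°C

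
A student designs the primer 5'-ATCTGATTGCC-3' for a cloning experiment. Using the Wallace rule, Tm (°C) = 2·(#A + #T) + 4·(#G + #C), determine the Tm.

32°C

Scanning the sequence gives A=2, G=2, C=3, T=4.
So N_AT = 6 and N_GC = 5.
Tm = 2×6 + 4×5 = 32°C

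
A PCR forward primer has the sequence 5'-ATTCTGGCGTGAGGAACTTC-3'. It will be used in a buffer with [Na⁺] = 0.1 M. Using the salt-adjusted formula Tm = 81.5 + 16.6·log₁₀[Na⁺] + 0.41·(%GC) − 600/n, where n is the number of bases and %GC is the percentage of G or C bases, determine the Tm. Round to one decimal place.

55.4°C

Length n = 20. Base counts: A=4, T=6, C=4, G=6
G+C = 10, so %GC = 10/20 × 100 = 50%
Salt term: 16.6 × (-1) = -16.6
GC term: 0.41 × 50 = 20.5; length term: −600/20 = −30
Tm = 81.5 + (-16.6) + 20.5 − 30 = 55.4 → 55.4°C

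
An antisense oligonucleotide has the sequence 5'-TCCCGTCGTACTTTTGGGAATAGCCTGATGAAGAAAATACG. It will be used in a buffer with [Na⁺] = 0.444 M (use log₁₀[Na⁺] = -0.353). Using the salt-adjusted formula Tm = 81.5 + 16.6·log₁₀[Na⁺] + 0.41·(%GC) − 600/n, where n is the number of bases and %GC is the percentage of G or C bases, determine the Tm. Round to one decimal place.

79.0°C

Length n = 41. Base counts: C=8, G=10, A=12, T=11
G+C = 18, so %GC = 18/41 × 100 = 43.902%
Salt term: 16.6 × (-0.353) = -5.86
GC term: 0.41 × 43.902 = 18; length term: −600/41 = −14.634
Tm = 81.5 + (-5.86) + 18 − 14.634 = 79.006 → 79.0°C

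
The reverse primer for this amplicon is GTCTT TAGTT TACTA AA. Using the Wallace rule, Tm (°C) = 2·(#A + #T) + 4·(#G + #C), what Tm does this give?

42°C

T=8, G=2, A=5, C=2
So N_AT = 13 and N_GC = 4.
Tm = 2(13) + 4(4) = 26 + 16 = 42°C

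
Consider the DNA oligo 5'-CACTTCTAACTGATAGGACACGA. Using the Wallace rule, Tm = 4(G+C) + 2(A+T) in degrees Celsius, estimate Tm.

66°C

Scanning the sequence gives C=6, G=4, A=8, T=5.
AT pairs contribute 13, GC pairs contribute 10.
Tm = 2×13 + 4×10 = 66°C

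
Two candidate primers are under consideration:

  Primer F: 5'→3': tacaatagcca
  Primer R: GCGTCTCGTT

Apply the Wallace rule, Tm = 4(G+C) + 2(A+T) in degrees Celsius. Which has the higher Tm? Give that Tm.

Primer R, 32°C

Primer F: A+T=7, G+C=4 → Tm = 2(7)+4(4) = 30°C
Primer R: A+T=4, G+C=6 → Tm = 2(4)+4(6) = 32°C
30°C vs 32°C → primer R is higher.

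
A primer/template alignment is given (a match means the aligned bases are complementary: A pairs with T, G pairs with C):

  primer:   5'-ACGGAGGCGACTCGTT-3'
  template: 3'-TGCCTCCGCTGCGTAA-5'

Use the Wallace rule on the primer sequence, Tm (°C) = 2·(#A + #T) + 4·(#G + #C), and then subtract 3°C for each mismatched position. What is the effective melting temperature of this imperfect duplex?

46°C

Primer base counts: A=3, T=3, G=6, C=4 → A+T=6, G+C=10
Perfect-match Tm = 2(6) + 4(10) = 12 + 40 = 52°C
Mismatches (positions where the bases are not complementary): 2 (at positions 12, 14)
Effective Tm = 52 − 2×3 = 52 − 6 = 46°C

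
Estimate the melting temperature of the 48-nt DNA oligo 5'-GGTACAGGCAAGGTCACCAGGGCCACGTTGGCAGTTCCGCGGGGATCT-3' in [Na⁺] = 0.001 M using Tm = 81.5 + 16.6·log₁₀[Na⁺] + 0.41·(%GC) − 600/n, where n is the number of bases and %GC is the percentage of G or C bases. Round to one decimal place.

45.7°C

Length n = 48. Counting bases: A=9, G=18, T=8, C=13
G+C = 31, so %GC = 31/48 × 100 = 64.583%
Salt term: 16.6 × (-3) = -49.8
GC term: 0.41 × 64.583 = 26.479; length term: −600/48 = −12.5
Tm = 81.5 + (-49.8) + 26.479 − 12.5 = 45.679 → 45.7°C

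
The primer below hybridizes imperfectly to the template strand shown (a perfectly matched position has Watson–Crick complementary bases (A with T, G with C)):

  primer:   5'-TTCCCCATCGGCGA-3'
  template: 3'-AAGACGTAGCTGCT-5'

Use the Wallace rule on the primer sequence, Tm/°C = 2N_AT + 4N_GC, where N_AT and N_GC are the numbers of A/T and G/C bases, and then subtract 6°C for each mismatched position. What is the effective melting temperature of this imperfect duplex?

28°C

Primer base counts: A=2, T=3, G=3, C=6 → A+T=5, G+C=9
Perfect-match Tm = 2(5) + 4(9) = 10 + 36 = 46°C
Mismatches (positions where the bases are not complementary): 3 (at positions 4, 5, 11)
Effective Tm = 46 − 3×6 = 46 − 18 = 28°C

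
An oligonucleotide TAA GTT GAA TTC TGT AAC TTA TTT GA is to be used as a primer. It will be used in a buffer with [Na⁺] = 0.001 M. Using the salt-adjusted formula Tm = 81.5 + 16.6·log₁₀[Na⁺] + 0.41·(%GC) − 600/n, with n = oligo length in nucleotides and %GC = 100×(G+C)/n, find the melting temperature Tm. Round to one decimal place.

Length n = 26. Scanning the sequence gives C=2, G=4, T=12, A=8.
G+C = 6, so %GC = 6/26 × 100 = 23.077%
Salt term: 16.6 × (-3) = -49.8
GC term: 0.41 × 23.077 = 9.462; length term: −600/26 = −23.077
Tm = 81.5 + (-49.8) + 9.462 − 23.077 = 18.085 → 18.1°C

18.1°C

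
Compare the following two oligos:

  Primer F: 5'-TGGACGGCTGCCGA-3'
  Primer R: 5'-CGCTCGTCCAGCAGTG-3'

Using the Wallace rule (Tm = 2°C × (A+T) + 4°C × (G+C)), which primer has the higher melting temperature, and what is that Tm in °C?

Primer F: A+T=4, G+C=10 → Tm = 2(4)+4(10) = 48°C
Primer R: A+T=5, G+C=11 → Tm = 2(5)+4(11) = 54°C
48°C vs 54°C → primer R is higher.

Primer R, 54°C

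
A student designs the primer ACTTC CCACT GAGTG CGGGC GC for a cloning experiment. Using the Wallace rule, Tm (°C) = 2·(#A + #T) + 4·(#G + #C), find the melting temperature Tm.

Base counts: C=8, G=7, A=3, T=4
A+T = 7, G+C = 15
Tm = 4·15 + 2·7 = 60 + 14 = 74°C

74°C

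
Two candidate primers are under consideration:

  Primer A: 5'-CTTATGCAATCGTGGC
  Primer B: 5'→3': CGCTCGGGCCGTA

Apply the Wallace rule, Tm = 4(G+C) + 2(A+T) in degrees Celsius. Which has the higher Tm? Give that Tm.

Primer A: A+T=8, G+C=8 → Tm = 2(8)+4(8) = 48°C
Primer B: A+T=3, G+C=10 → Tm = 2(3)+4(10) = 46°C
48°C vs 46°C → primer A is higher.

Primer A, 48°C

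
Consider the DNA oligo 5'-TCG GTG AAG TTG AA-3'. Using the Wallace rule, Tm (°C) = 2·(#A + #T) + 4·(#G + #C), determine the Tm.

40°C

C=1, G=5, T=4, A=4
A+T = 8, G+C = 6
Tm = 2(8) + 4(6) = 16 + 24 = 40°C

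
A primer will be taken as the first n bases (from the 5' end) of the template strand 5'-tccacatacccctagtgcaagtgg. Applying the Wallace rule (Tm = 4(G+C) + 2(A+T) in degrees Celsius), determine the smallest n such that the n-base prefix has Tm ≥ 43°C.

First 14 bases: TCCACATACCCCTA → Tm = 42°C (< 43°C)
First 15 bases: TCCACATACCCCTAG → Tm = 46°C (≥ 43°C)
Each additional base adds 2°C (A/T) or 4°C (G/C), so Tm is non-decreasing in n; n = 15 is the first length to reach 43°C.

n = 15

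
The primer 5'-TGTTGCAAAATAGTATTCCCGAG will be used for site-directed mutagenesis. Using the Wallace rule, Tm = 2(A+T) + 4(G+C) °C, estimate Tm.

64°C

T=7, C=4, A=7, G=5
A+T = 14, G+C = 9
Tm = 4·9 + 2·14 = 36 + 28 = 64°C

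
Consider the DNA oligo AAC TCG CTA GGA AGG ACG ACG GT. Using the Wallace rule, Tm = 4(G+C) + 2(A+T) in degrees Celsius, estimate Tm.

72°C

Counting bases: A=7, C=5, T=3, G=8
AT pairs contribute 10, GC pairs contribute 13.
Tm = 2(10) + 4(13) = 20 + 52 = 72°C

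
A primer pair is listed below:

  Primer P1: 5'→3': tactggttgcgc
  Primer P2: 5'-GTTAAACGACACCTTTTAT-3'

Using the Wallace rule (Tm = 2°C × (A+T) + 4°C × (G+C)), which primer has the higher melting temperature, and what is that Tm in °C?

Primer P2, 50°C

Primer P1: A+T=5, G+C=7 → Tm = 2(5)+4(7) = 38°C
Primer P2: A+T=13, G+C=6 → Tm = 2(13)+4(6) = 50°C
38°C vs 50°C → primer P2 is higher.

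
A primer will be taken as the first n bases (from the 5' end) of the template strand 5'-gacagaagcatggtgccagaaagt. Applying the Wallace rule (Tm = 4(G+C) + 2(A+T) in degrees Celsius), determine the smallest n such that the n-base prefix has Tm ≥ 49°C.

n = 16

First 15 bases: GACAGAAGCATGGTG → Tm = 46°C (< 49°C)
First 16 bases: GACAGAAGCATGGTGC → Tm = 50°C (≥ 49°C)
Since every base adds ≥2°C, Tm only increases with n, so the threshold is first crossed at n = 16.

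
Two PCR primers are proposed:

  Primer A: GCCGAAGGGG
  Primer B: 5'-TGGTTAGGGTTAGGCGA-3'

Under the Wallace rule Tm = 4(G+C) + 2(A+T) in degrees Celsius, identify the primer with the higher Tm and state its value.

Primer A: A+T=2, G+C=8 → Tm = 2(2)+4(8) = 36°C
Primer B: A+T=8, G+C=9 → Tm = 2(8)+4(9) = 52°C
36°C vs 52°C → primer B is higher.

Primer B, 52°C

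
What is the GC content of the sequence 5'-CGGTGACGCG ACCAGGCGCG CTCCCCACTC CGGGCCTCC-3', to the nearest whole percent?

Base counts: A=4, T=4, G=12, C=19
G+C = 12 + 19 = 31 out of 39 bases
%GC = 31/39 × 100 = 79.49% ≈ 79%

79%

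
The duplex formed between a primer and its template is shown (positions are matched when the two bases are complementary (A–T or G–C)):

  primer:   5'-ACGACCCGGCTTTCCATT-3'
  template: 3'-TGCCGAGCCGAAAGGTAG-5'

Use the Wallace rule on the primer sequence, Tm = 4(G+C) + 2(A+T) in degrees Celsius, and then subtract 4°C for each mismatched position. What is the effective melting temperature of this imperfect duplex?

44°C

Primer base counts: A=3, T=5, G=3, C=7 → A+T=8, G+C=10
Perfect-match Tm = 2(8) + 4(10) = 16 + 40 = 56°C
Mismatches (positions where the bases are not complementary): 3 (at positions 4, 6, 18)
Effective Tm = 56 − 3×4 = 56 − 12 = 44°C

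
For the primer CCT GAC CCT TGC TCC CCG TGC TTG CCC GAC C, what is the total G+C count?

Base counts: G=6, T=7, A=2, C=16
G+C = 6 + 16 = 22

22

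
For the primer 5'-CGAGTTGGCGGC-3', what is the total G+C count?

9

Scanning the sequence gives G=6, A=1, C=3, T=2.
Total G or C: 6 + 3 = 9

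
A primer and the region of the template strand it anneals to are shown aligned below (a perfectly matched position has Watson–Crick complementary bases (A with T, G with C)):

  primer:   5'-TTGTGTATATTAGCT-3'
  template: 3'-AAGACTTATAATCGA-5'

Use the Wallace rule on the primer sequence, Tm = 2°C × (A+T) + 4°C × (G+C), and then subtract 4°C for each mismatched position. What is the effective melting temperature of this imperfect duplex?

30°C

Primer base counts: A=3, T=8, G=3, C=1 → A+T=11, G+C=4
Perfect-match Tm = 2(11) + 4(4) = 22 + 16 = 38°C
Mismatches (positions where the bases are not complementary): 2 (at positions 3, 6)
Effective Tm = 38 − 2×4 = 38 − 8 = 30°C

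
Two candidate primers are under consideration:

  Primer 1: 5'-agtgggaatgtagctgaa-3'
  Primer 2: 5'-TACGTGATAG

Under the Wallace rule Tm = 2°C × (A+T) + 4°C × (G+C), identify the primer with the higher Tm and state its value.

Primer 1: A+T=10, G+C=8 → Tm = 2(10)+4(8) = 52°C
Primer 2: A+T=6, G+C=4 → Tm = 2(6)+4(4) = 28°C
52°C vs 28°C → primer 1 is higher.

Primer 1, 52°C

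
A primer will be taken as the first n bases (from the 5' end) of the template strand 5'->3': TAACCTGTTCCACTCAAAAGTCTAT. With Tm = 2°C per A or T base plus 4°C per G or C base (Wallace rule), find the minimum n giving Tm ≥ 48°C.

First 16 bases: TAACCTGTTCCACTCA → Tm = 46°C (< 48°C)
First 17 bases: TAACCTGTTCCACTCAA → Tm = 48°C (≥ 48°C)
Each additional base adds 2°C (A/T) or 4°C (G/C), so Tm is non-decreasing in n; n = 17 is the first length to reach 48°C.

n = 17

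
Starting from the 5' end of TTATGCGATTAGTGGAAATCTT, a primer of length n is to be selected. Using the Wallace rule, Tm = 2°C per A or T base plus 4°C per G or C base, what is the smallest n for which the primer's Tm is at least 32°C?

n = 12

First 11 bases: TTATGCGATTA → Tm = 28°C (< 32°C)
First 12 bases: TTATGCGATTAG → Tm = 32°C (≥ 32°C)
Each additional base adds 2°C (A/T) or 4°C (G/C), so Tm is non-decreasing in n; n = 12 is the first length to reach 32°C.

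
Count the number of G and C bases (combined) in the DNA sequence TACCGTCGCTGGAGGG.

11

Scanning the sequence gives T=3, G=7, A=2, C=4.
G+C = 7 + 4 = 11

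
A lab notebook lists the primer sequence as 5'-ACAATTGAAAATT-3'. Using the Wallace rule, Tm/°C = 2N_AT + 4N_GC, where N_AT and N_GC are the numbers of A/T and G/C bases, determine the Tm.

Scanning the sequence gives C=1, T=4, G=1, A=7.
A+T = 11, G+C = 2
Tm = 2(11) + 4(2) = 22 + 8 = 30°C

30°C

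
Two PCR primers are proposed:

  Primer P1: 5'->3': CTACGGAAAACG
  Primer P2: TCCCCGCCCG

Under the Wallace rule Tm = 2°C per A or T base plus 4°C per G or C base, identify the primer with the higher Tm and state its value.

Primer P2, 38°C

Primer P1: A+T=6, G+C=6 → Tm = 2(6)+4(6) = 36°C
Primer P2: A+T=1, G+C=9 → Tm = 2(1)+4(9) = 38°C
36°C vs 38°C → primer P2 is higher.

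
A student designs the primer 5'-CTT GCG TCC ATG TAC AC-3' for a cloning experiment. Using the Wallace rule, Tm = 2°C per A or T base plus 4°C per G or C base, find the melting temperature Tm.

52°C

Scanning the sequence gives T=5, C=6, A=3, G=3.
A+T = 8, G+C = 9
Tm = 2(8) + 4(9) = 16 + 36 = 52°C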